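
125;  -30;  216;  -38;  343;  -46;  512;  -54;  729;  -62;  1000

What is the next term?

-70

Split by position mod 2 into 2 tracks.
Subsequence A is 125, 216, 343, 512, 729, 1000, which is consecutive cubes n³ from n = 5.
Subsequence B is -30, -38, -46, -54, -62, which is arithmetic with common difference −8.
Position 12 falls in subsequence B as its term 6, giving -70.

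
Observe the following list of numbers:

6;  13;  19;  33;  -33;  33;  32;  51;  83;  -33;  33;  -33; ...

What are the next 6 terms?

134, 217, 351, 33, -33, 33

Reading positions in blocks of 6 reveals the pattern AAABBB — 2 tracks woven together.
Subsequence A = 6, 13, 19, 32, 51, 83: each term equals the sum of the previous two.
Subsequence B = 33, -33, 33, -33, 33, -33: the oscillation 33·(−1)^(n+1).
Position 13 falls in subsequence A as its term 7, giving 134.
The 14th slot belongs to subsequence A; its 8th term is 217.
Position 15 → subsequence A, term 9 = 351.
Position 16 → subsequence B, term 7 = 33.
Position 17 → subsequence B, term 8 = -33.
Term 18 comes from subsequence B (its 9th entry): 33.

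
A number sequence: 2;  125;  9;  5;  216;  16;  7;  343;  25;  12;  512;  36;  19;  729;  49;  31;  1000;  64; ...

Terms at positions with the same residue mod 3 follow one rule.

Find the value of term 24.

100

Taking every 3rd term gives 3 separate tracks.
Subsequence A: 2, 5, 7, 12, 19, 31 — a Fibonacci-like recurrence a_n = a_{n-1} + a_{n-2}.
Subsequence B: 125, 216, 343, 512, 729, 1000 — the cubes 5³, 6³, 7³, ….
Subsequence C: 9, 16, 25, 36, 49, 64 — consecutive squares n² from n = 3.
Position 24 falls in subsequence C as its term 8, giving 100.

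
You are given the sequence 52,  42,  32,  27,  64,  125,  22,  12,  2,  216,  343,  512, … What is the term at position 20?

Reading positions in blocks of 6 reveals the pattern AAABBB — 2 tracks woven together.
Track A: 52, 42, 32, 22, 12, 2. Arithmetic, step −10.
Track B: 27, 64, 125, 216, 343, 512. Perfect cubes starting at 3³.
The 20th slot belongs to track A; its 11th term is -48.

-48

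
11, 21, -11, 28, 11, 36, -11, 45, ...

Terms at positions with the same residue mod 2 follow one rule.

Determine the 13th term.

Odd-indexed and even-indexed terms follow separate rules.
Stream A: 11, -11, 11, -11 — alternating ±11.
Stream B: 21, 28, 36, 45 — triangular numbers starting at T_6.
Position 13 → stream A, term 7 = 11.

11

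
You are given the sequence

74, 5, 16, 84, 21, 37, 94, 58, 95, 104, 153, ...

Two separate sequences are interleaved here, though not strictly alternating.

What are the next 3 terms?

248, 114, 401

The slot pattern repeats as ABB (period 3), so there are 2 interleaved tracks.
Track A is 74, 84, 94, 104, which is arithmetic, step +10.
Track B is 5, 16, 21, 37, 58, 95, 153, which is a Fibonacci-like recurrence a_n = a_{n-1} + a_{n-2}.
Position 12 → track B, term 8 = 248.
Term 13 comes from track A (its 5th entry): 114.
Position 14 → track B, term 9 = 401.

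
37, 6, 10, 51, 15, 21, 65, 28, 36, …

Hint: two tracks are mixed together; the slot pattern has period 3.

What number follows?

79

Reading positions in blocks of 3 reveals the pattern ABB — 2 tracks woven together.
Subsequence A: 37, 51, 65 — arithmetic, step +14.
Subsequence B: 6, 10, 15, 21, 28, 36 — triangular numbers starting at T_3.
The 10th slot belongs to subsequence A; its 4th term is 79.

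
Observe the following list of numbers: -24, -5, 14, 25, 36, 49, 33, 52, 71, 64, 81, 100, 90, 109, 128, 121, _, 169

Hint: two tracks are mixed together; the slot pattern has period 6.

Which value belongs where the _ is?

144

Positions follow the repeating pattern AAABBB; grouping by letter gives 2 tracks.
Subsequence A: -24, -5, 14, 33, 52, 71, 90, 109, 128 (linear: a_n = -43 + 19·n).
Subsequence B: 25, 36, 49, 64, 81, 100, 121, ?, 169 (perfect squares starting at 5²).
Filling subsequence B at index 8 by its rule yields 144.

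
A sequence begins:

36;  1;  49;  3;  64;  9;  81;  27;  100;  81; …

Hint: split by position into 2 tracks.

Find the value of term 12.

243

The terms cycle through 2 interleaved subsequences.
Stream A: 36, 49, 64, 81, 100 (consecutive squares n² from n = 6).
Stream B: 1, 3, 9, 27, 81 (successive powers of 3).
Term 12 comes from stream B (its 6th entry): 243.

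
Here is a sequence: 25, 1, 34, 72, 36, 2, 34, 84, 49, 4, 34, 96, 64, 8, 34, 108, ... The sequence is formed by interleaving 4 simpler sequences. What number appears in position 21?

100

Split by position mod 4: positions 1, 5, 9, … form one track, and each other residue class forms its own.
Stream A = 25, 36, 49, 64: consecutive squares n² from n = 5.
Stream B = 1, 2, 4, 8: multiplying by 2 each time.
Stream C = 34, 34, 34, 34: always 34.
Stream D = 72, 84, 96, 108: arithmetic with common difference +12.
Position 21 → stream A, term 6 = 100.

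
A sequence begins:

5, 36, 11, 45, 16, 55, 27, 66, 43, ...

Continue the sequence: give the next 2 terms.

The terms cycle through 2 interleaved subsequences.
Track A: 5, 11, 16, 27, 43. Fibonacci-style (each term is the sum of the two before it).
Track B: 36, 45, 55, 66. The triangular numbers T_8, T_9, ….
Position 10 → track B, term 5 = 78.
Term 11 comes from track A (its 6th entry): 70.

78, 70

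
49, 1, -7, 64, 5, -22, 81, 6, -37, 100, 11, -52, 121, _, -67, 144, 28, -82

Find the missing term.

Taking every 3rd term gives 3 separate tracks.
Track A: 49, 64, 81, 100, 121, 144 (perfect squares starting at 7²).
Track B: 1, 5, 6, 11, ?, 28 (each term equals the sum of the previous two).
Track C: -7, -22, -37, -52, -67, -82 (linear: a_n = 8 − 15·n).
Track B's pattern makes the blank 17.

17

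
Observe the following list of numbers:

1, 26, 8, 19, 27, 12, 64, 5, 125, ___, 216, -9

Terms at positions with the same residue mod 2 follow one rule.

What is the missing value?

-2

Split by position mod 2 into 2 tracks.
Track A: 1, 8, 27, 64, 125, 216 — perfect cubes starting at 1³.
Track B: 26, 19, 12, 5, ?, -9 — arithmetic, step −7.
So the missing entry in track B is -2.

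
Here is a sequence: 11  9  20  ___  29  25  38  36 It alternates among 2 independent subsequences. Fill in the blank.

Positions 1, 3, 5, … form one subsequence and positions 2, 4, 6, … form another.
Stream A: 11, 20, 29, 38 — linear: a_n = 2 + 9·n.
Stream B: 9, ?, 25, 36 — consecutive squares n² from n = 3.
So the missing entry in stream B is 16.

16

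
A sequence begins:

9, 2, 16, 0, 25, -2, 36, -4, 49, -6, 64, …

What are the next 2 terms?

-8, 81

Odd-indexed and even-indexed terms follow separate rules.
Track A: 9, 16, 25, 36, 49, 64 (perfect squares starting at 3²).
Track B: 2, 0, -2, -4, -6 (arithmetic with common difference −2).
Position 12 falls in track B as its term 6, giving -8.
The 13th slot belongs to track A; its 7th term is 81.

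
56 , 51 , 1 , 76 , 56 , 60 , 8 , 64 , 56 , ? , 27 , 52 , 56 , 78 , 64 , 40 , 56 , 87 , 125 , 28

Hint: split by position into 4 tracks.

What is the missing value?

Split by position mod 4 into 4 tracks.
Track A: 56, 56, 56, 56, 56 — the constant sequence 56.
Track B: 51, 60, ?, 78, 87 — adding 9 each time.
Track C: 1, 8, 27, 64, 125 — perfect cubes starting at 1³.
Track D: 76, 64, 52, 40, 28 — arithmetic with common difference −12.
The gap is track B's term 3; the rule gives 69.

69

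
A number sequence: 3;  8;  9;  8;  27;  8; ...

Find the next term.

81

Positions 1, 3, 5, … form one subsequence and positions 2, 4, 6, … form another.
Subsequence A: 3, 9, 27 (geometric, ×3 each step).
Subsequence B: 8, 8, 8 (the constant sequence 8).
Position 7 → subsequence A, term 4 = 81.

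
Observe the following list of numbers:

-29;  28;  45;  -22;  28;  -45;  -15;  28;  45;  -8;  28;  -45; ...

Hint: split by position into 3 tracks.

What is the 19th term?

13

Split by position mod 3: positions 1, 4, 7, … form one track, and each other residue class forms its own.
Subsequence A: -29, -22, -15, -8 (adding 7 each time).
Subsequence B: 28, 28, 28, 28 (the constant sequence 28).
Subsequence C: 45, -45, 45, -45 (the oscillation 45·(−1)^(n+1)).
Position 19 → subsequence A, term 7 = 13.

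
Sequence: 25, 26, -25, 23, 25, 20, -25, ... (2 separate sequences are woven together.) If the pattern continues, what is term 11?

The terms cycle through 2 interleaved subsequences.
Track A: 25, -25, 25, -25 (alternating ±25).
Track B: 26, 23, 20 (arithmetic with common difference −3).
Term 11 comes from track A (its 6th entry): -25.

-25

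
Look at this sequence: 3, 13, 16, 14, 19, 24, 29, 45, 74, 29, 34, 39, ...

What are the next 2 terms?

119, 193

Positions follow the repeating pattern AAABBB; grouping by letter gives 2 tracks.
Track A = 3, 13, 16, 29, 45, 74: Fibonacci-style (each term is the sum of the two before it).
Track B = 14, 19, 24, 29, 34, 39: linear: a_n = 9 + 5·n.
Position 13 → track A, term 7 = 119.
Position 14 falls in track A as its term 8, giving 193.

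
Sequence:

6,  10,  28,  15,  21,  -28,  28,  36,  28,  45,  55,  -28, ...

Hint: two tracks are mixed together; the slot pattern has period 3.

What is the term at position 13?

66

Positions follow the repeating pattern AAB; grouping by letter gives 2 tracks.
Track A = 6, 10, 15, 21, 28, 36, 45, 55: triangular numbers starting at T_3.
Track B = 28, -28, 28, -28: oscillating between 28 and -28.
Position 13 falls in track A as its term 9, giving 66.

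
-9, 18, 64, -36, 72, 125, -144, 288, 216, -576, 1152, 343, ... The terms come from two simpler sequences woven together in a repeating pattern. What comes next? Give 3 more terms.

-2304, 4608, 512

Reading positions in blocks of 3 reveals the pattern AAB — 2 tracks woven together.
Stream A: -9, 18, -36, 72, -144, 288, -576, 1152 — geometric, ×-2 each step.
Stream B: 64, 125, 216, 343 — consecutive cubes n³ from n = 4.
Position 13 → stream A, term 9 = -2304.
Position 14 falls in stream A as its term 10, giving 4608.
Position 15 → stream B, term 5 = 512.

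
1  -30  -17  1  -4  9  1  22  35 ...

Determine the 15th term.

87

The slot pattern repeats as ABB (period 3), so there are 2 interleaved tracks.
Subsequence A: 1, 1, 1 (the constant sequence 1).
Subsequence B: -30, -17, -4, 9, 22, 35 (arithmetic, step +13).
Position 15 falls in subsequence B as its term 10, giving 87.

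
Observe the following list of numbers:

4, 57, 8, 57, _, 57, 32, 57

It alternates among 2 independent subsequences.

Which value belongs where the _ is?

Positions 1, 3, 5, … form one subsequence and positions 2, 4, 6, … form another.
Track A = 4, 8, ?, 32: successive powers of 2.
Track B = 57, 57, 57, 57: the constant sequence 57.
So the missing entry in track A is 16.

16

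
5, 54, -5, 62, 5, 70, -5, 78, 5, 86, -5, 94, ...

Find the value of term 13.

5

Odd-indexed and even-indexed terms follow separate rules.
Track A = 5, -5, 5, -5, 5, -5: alternating ±5.
Track B = 54, 62, 70, 78, 86, 94: adding 8 each time.
Position 13 → track A, term 7 = 5.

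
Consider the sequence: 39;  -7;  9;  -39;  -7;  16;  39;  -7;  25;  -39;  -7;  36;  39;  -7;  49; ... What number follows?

-39

The terms cycle through 3 interleaved subsequences.
Stream A = 39, -39, 39, -39, 39: oscillating between 39 and -39.
Stream B = -7, -7, -7, -7, -7: constant -7.
Stream C = 9, 16, 25, 36, 49: perfect squares starting at 3².
Position 16 → stream A, term 6 = -39.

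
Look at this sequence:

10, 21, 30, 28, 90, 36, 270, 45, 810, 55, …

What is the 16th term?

91

Positions 1, 3, 5, … form one subsequence and positions 2, 4, 6, … form another.
Track A = 10, 30, 90, 270, 810: geometric with ratio 3.
Track B = 21, 28, 36, 45, 55: the triangular numbers T_6, T_7, ….
Term 16 comes from track B (its 8th entry): 91.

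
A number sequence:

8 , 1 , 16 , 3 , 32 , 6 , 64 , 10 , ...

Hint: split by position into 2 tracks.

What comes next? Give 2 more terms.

128, 15

Positions 1, 3, 5, … form one subsequence and positions 2, 4, 6, … form another.
Stream A is 8, 16, 32, 64, which is multiplying by 2 each time.
Stream B is 1, 3, 6, 10, which is triangular numbers n(n+1)/2 for n = 1, 2, ….
The 9th slot belongs to stream A; its 5th term is 128.
The 10th slot belongs to stream B; its 5th term is 15.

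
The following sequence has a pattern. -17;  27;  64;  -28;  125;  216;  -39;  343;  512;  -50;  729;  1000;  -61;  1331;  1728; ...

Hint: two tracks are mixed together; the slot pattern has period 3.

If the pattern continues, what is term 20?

3375

The slot pattern repeats as ABB (period 3), so there are 2 interleaved tracks.
Track A = -17, -28, -39, -50, -61: subtracting 11 each time.
Track B = 27, 64, 125, 216, 343, 512, 729, 1000, 1331, 1728: perfect cubes starting at 3³.
Position 20 falls in track B as its term 13, giving 3375.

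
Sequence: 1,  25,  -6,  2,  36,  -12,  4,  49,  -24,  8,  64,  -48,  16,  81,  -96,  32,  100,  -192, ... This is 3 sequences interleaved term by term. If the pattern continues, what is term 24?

-768

The terms cycle through 3 interleaved subsequences.
Stream A: 1, 2, 4, 8, 16, 32 — powers of 2.
Stream B: 25, 36, 49, 64, 81, 100 — the squares 5², 6², 7², ….
Stream C: -6, -12, -24, -48, -96, -192 — multiplying by 2 each time.
Position 24 → stream C, term 8 = -768.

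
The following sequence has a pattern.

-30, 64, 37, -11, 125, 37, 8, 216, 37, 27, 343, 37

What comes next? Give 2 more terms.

Taking every 3rd term gives 3 separate tracks.
Subsequence A: -30, -11, 8, 27 — arithmetic, step +19.
Subsequence B: 64, 125, 216, 343 — consecutive cubes n³ from n = 4.
Subsequence C: 37, 37, 37, 37 — always 37.
The 13th slot belongs to subsequence A; its 5th term is 46.
Term 14 comes from subsequence B (its 5th entry): 512.

46, 512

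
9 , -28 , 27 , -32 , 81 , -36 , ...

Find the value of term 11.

2187

The terms cycle through 2 interleaved subsequences.
Track A: 9, 27, 81 — powers 3^2, 3^3, 3^4, ….
Track B: -28, -32, -36 — arithmetic, step −4.
The 11th slot belongs to track A; its 6th term is 2187.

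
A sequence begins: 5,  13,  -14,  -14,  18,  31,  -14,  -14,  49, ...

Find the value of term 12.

-14

Positions follow the repeating pattern AABB; grouping by letter gives 2 tracks.
Track A: 5, 13, 18, 31, 49 (Fibonacci-style (each term is the sum of the two before it)).
Track B: -14, -14, -14, -14 (constant -14).
The 12th slot belongs to track B; its 6th term is -14.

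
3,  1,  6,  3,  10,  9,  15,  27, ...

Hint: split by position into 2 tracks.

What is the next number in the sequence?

Positions 1, 3, 5, … form one subsequence and positions 2, 4, 6, … form another.
Track A: 3, 6, 10, 15 (the triangular numbers T_2, T_3, …).
Track B: 1, 3, 9, 27 (powers 3^0, 3^1, 3^2, …).
Term 9 comes from track A (its 5th entry): 21.

21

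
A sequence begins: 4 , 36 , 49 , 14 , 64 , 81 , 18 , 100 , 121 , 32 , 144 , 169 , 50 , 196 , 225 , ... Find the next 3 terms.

The slot pattern repeats as ABB (period 3), so there are 2 interleaved tracks.
Stream A: 4, 14, 18, 32, 50 — a Fibonacci-like recurrence a_n = a_{n-1} + a_{n-2}.
Stream B: 36, 49, 64, 81, 100, 121, 144, 169, 196, 225 — perfect squares starting at 6².
Position 16 falls in stream A as its term 6, giving 82.
The 17th slot belongs to stream B; its 11th term is 256.
Position 18 → stream B, term 12 = 289.

82, 256, 289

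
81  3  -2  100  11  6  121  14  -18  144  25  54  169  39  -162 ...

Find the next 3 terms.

Split by position mod 3 into 3 tracks.
Track A is 81, 100, 121, 144, 169, which is the squares 9², 10², 11², ….
Track B is 3, 11, 14, 25, 39, which is a Fibonacci-like recurrence a_n = a_{n-1} + a_{n-2}.
Track C is -2, 6, -18, 54, -162, which is geometric, ×-3 each step.
Position 16 → track A, term 6 = 196.
Position 17 falls in track B as its term 6, giving 64.
The 18th slot belongs to track C; its 6th term is 486.

196, 64, 486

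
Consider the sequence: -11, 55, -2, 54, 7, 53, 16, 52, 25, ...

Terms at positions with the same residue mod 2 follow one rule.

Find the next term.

51

The terms cycle through 2 interleaved subsequences.
Track A: -11, -2, 7, 16, 25. Linear: a_n = -20 + 9·n.
Track B: 55, 54, 53, 52. Subtracting 1 each time.
The 10th slot belongs to track B; its 5th term is 51.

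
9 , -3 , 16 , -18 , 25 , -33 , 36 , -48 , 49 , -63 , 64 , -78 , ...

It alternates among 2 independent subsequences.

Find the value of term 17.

121

Odd-indexed and even-indexed terms follow separate rules.
Subsequence A: 9, 16, 25, 36, 49, 64 — perfect squares starting at 3².
Subsequence B: -3, -18, -33, -48, -63, -78 — subtracting 15 each time.
Term 17 comes from subsequence A (its 9th entry): 121.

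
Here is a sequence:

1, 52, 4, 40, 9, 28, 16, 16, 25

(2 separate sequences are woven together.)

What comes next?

Split by position mod 2 into 2 tracks.
Track A is 1, 4, 9, 16, 25, which is the squares 1², 2², 3², ….
Track B is 52, 40, 28, 16, which is arithmetic with common difference −12.
The 10th slot belongs to track B; its 5th term is 4.

4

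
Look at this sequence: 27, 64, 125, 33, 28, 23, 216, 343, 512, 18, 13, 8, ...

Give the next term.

729

Positions follow the repeating pattern AAABBB; grouping by letter gives 2 tracks.
Track A: 27, 64, 125, 216, 343, 512 (the cubes 3³, 4³, 5³, …).
Track B: 33, 28, 23, 18, 13, 8 (arithmetic, step −5).
The 13th slot belongs to track A; its 7th term is 729.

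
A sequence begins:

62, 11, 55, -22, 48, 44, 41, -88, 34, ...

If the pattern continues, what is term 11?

Split by position mod 2 into 2 tracks.
Subsequence A is 62, 55, 48, 41, 34, which is linear: a_n = 69 − 7·n.
Subsequence B is 11, -22, 44, -88, which is a geometric progression (common ratio -2).
Position 11 → subsequence A, term 6 = 27.

27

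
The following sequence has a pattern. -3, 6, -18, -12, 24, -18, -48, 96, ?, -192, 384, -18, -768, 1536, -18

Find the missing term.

Reading positions in blocks of 3 reveals the pattern AAB — 2 tracks woven together.
Track A: -3, 6, -12, 24, -48, 96, -192, 384, -768, 1536 (geometric, ×-2 each step).
Track B: -18, -18, ?, -18, -18 (always -18).
So the missing entry in track B is -18.

-18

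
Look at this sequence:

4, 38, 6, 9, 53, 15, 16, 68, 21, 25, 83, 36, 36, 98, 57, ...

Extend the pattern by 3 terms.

The terms cycle through 3 interleaved subsequences.
Subsequence A: 4, 9, 16, 25, 36. The squares 2², 3², 4², ….
Subsequence B: 38, 53, 68, 83, 98. Adding 15 each time.
Subsequence C: 6, 15, 21, 36, 57. Each term equals the sum of the previous two.
Position 16 → subsequence A, term 6 = 49.
Term 17 comes from subsequence B (its 6th entry): 113.
The 18th slot belongs to subsequence C; its 6th term is 93.

49, 113, 93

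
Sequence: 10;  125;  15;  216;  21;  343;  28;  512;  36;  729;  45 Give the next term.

1000

Split by position mod 2 into 2 tracks.
Subsequence A: 10, 15, 21, 28, 36, 45. The triangular numbers T_4, T_5, ….
Subsequence B: 125, 216, 343, 512, 729. The cubes 5³, 6³, 7³, ….
The 12th slot belongs to subsequence B; its 6th term is 1000.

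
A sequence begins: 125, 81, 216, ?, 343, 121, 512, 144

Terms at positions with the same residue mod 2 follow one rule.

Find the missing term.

Odd-indexed and even-indexed terms follow separate rules.
Track A: 125, 216, 343, 512 — the cubes 5³, 6³, 7³, ….
Track B: 81, ?, 121, 144 — consecutive squares n² from n = 9.
So the missing entry in track B is 100.

100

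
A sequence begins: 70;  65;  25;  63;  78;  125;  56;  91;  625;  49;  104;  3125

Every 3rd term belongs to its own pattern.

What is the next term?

The terms cycle through 3 interleaved subsequences.
Track A: 70, 63, 56, 49 — subtracting 7 each time.
Track B: 65, 78, 91, 104 — arithmetic, step +13.
Track C: 25, 125, 625, 3125 — powers 5^2, 5^3, 5^4, ….
Position 13 → track A, term 5 = 42.

42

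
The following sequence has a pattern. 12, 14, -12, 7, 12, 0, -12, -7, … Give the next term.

12

The terms cycle through 2 interleaved subsequences.
Track A = 12, -12, 12, -12: the oscillation 12·(−1)^(n+1).
Track B = 14, 7, 0, -7: arithmetic with common difference −7.
The 9th slot belongs to track A; its 5th term is 12.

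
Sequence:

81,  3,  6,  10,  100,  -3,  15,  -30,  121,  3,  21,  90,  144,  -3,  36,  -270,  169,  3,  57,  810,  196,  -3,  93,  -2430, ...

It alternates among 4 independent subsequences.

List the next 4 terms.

Read the sequence 4 terms at a time; column i is its own pattern.
Subsequence A: 81, 100, 121, 144, 169, 196 (perfect squares starting at 9²).
Subsequence B: 3, -3, 3, -3, 3, -3 (oscillating between 3 and -3).
Subsequence C: 6, 15, 21, 36, 57, 93 (a Fibonacci-like recurrence a_n = a_{n-1} + a_{n-2}).
Subsequence D: 10, -30, 90, -270, 810, -2430 (geometric with ratio -3).
Position 25 → subsequence A, term 7 = 225.
Term 26 comes from subsequence B (its 7th entry): 3.
Position 27 falls in subsequence C as its term 7, giving 150.
Position 28 falls in subsequence D as its term 7, giving 7290.

225, 3, 150, 7290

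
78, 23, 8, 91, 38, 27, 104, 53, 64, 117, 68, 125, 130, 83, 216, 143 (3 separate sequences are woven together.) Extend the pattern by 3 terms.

Read the sequence 3 terms at a time; column i is its own pattern.
Track A is 78, 91, 104, 117, 130, 143, which is linear: a_n = 65 + 13·n.
Track B is 23, 38, 53, 68, 83, which is adding 15 each time.
Track C is 8, 27, 64, 125, 216, which is perfect cubes starting at 2³.
Term 17 comes from track B (its 6th entry): 98.
Term 18 comes from track C (its 6th entry): 343.
Term 19 comes from track A (its 7th entry): 156.

98, 343, 156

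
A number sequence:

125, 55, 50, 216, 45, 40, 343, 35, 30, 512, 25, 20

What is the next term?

729

Positions follow the repeating pattern ABB; grouping by letter gives 2 tracks.
Track A: 125, 216, 343, 512 (perfect cubes starting at 5³).
Track B: 55, 50, 45, 40, 35, 30, 25, 20 (linear: a_n = 60 − 5·n).
Term 13 comes from track A (its 5th entry): 729.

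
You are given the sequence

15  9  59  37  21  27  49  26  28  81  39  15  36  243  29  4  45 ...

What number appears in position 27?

-1

Split by position mod 4 into 4 tracks.
Track A: 15, 21, 28, 36, 45 (triangular numbers n(n+1)/2 for n = 5, 6, …).
Track B: 9, 27, 81, 243 (successive powers of 3).
Track C: 59, 49, 39, 29 (subtracting 10 each time).
Track D: 37, 26, 15, 4 (arithmetic with common difference −11).
Position 27 falls in track C as its term 7, giving -1.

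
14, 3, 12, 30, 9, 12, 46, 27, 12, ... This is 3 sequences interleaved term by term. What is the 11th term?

Taking every 3rd term gives 3 separate tracks.
Track A: 14, 30, 46 (arithmetic with common difference +16).
Track B: 3, 9, 27 (successive powers of 3).
Track C: 12, 12, 12 (always 12).
The 11th slot belongs to track B; its 4th term is 81.

81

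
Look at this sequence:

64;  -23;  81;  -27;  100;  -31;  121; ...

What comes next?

Positions 1, 3, 5, … form one subsequence and positions 2, 4, 6, … form another.
Subsequence A = 64, 81, 100, 121: consecutive squares n² from n = 8.
Subsequence B = -23, -27, -31: subtracting 4 each time.
Position 8 → subsequence B, term 4 = -35.

-35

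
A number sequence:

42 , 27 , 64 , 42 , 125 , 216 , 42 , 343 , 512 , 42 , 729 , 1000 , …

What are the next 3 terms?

The slot pattern repeats as ABB (period 3), so there are 2 interleaved tracks.
Subsequence A is 42, 42, 42, 42, which is the constant sequence 42.
Subsequence B is 27, 64, 125, 216, 343, 512, 729, 1000, which is consecutive cubes n³ from n = 3.
Position 13 → subsequence A, term 5 = 42.
The 14th slot belongs to subsequence B; its 9th term is 1331.
Term 15 comes from subsequence B (its 10th entry): 1728.

42, 1331, 1728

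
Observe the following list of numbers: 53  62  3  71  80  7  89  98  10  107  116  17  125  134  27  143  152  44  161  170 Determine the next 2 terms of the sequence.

71, 179

Reading positions in blocks of 3 reveals the pattern AAB — 2 tracks woven together.
Stream A: 53, 62, 71, 80, 89, 98, 107, 116, 125, 134, 143, 152, 161, 170 — arithmetic, step +9.
Stream B: 3, 7, 10, 17, 27, 44 — Fibonacci-style (each term is the sum of the two before it).
Position 21 → stream B, term 7 = 71.
Position 22 falls in stream A as its term 15, giving 179.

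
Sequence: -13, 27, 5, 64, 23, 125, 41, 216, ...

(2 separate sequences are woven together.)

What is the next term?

59

Odd-indexed and even-indexed terms follow separate rules.
Subsequence A is -13, 5, 23, 41, which is linear: a_n = -31 + 18·n.
Subsequence B is 27, 64, 125, 216, which is perfect cubes starting at 3³.
Term 9 comes from subsequence A (its 5th entry): 59.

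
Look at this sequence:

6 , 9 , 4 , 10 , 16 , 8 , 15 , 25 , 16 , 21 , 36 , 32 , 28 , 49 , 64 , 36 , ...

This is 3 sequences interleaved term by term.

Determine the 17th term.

The terms cycle through 3 interleaved subsequences.
Subsequence A: 6, 10, 15, 21, 28, 36. The triangular numbers T_3, T_4, ….
Subsequence B: 9, 16, 25, 36, 49. The squares 3², 4², 5², ….
Subsequence C: 4, 8, 16, 32, 64. A geometric progression (common ratio 2).
Position 17 falls in subsequence B as its term 6, giving 64.

64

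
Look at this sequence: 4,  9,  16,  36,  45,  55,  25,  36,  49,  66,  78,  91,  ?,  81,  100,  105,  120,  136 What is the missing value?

Reading positions in blocks of 6 reveals the pattern AAABBB — 2 tracks woven together.
Track A: 4, 9, 16, 25, 36, 49, ?, 81, 100 (consecutive squares n² from n = 2).
Track B: 36, 45, 55, 66, 78, 91, 105, 120, 136 (triangular numbers starting at T_8).
The gap is track A's term 7; the rule gives 64.

64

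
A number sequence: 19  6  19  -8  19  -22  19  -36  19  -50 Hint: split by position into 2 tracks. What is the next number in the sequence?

The terms cycle through 2 interleaved subsequences.
Track A: 19, 19, 19, 19, 19. The constant sequence 19.
Track B: 6, -8, -22, -36, -50. Arithmetic with common difference −14.
The 11th slot belongs to track A; its 6th term is 19.

19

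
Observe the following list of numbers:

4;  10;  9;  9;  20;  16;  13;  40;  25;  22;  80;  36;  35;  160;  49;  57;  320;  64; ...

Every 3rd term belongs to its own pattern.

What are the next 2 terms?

Split by position mod 3: positions 1, 4, 7, … form one track, and each other residue class forms its own.
Subsequence A is 4, 9, 13, 22, 35, 57, which is Fibonacci-style (each term is the sum of the two before it).
Subsequence B is 10, 20, 40, 80, 160, 320, which is a geometric progression (common ratio 2).
Subsequence C is 9, 16, 25, 36, 49, 64, which is the squares 3², 4², 5², ….
Position 19 → subsequence A, term 7 = 92.
Position 20 falls in subsequence B as its term 7, giving 640.

92, 640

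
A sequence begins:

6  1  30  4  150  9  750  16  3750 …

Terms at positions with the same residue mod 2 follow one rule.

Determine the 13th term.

Taking every 2nd term gives 2 separate tracks.
Subsequence A: 6, 30, 150, 750, 3750 — geometric with ratio 5.
Subsequence B: 1, 4, 9, 16 — perfect squares starting at 1².
Position 13 → subsequence A, term 7 = 93750.

93750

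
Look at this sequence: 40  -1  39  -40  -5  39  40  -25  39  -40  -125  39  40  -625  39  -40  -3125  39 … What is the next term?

40

Read the sequence 3 terms at a time; column i is its own pattern.
Track A is 40, -40, 40, -40, 40, -40, which is the oscillation 40·(−1)^(n+1).
Track B is -1, -5, -25, -125, -625, -3125, which is geometric with ratio 5.
Track C is 39, 39, 39, 39, 39, 39, which is always 39.
Position 19 → track A, term 7 = 40.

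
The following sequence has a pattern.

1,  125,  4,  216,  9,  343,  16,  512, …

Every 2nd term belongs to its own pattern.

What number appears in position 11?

36

Split by position mod 2 into 2 tracks.
Track A: 1, 4, 9, 16 (the squares 1², 2², 3², …).
Track B: 125, 216, 343, 512 (consecutive cubes n³ from n = 5).
Position 11 falls in track A as its term 6, giving 36.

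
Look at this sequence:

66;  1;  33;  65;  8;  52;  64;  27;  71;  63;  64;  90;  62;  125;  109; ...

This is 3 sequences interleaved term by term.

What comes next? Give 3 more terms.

Split by position mod 3 into 3 tracks.
Stream A: 66, 65, 64, 63, 62. Linear: a_n = 67 − n.
Stream B: 1, 8, 27, 64, 125. Perfect cubes starting at 1³.
Stream C: 33, 52, 71, 90, 109. Arithmetic with common difference +19.
The 16th slot belongs to stream A; its 6th term is 61.
Term 17 comes from stream B (its 6th entry): 216.
Position 18 falls in stream C as its term 6, giving 128.

61, 216, 128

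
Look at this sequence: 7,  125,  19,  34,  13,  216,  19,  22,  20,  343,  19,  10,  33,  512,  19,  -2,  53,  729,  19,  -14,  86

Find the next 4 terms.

1000, 19, -26, 139

Taking every 4th term gives 4 separate tracks.
Stream A is 7, 13, 20, 33, 53, 86, which is each term equals the sum of the previous two.
Stream B is 125, 216, 343, 512, 729, which is consecutive cubes n³ from n = 5.
Stream C is 19, 19, 19, 19, 19, which is constant 19.
Stream D is 34, 22, 10, -2, -14, which is linear: a_n = 46 − 12·n.
Position 22 falls in stream B as its term 6, giving 1000.
Position 23 falls in stream C as its term 6, giving 19.
The 24th slot belongs to stream D; its 6th term is -26.
Term 25 comes from stream A (its 7th entry): 139.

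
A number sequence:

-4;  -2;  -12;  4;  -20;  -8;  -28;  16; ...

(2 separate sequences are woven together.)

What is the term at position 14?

-128

Taking every 2nd term gives 2 separate tracks.
Track A: -4, -12, -20, -28 — subtracting 8 each time.
Track B: -2, 4, -8, 16 — multiplying by -2 each time.
Term 14 comes from track B (its 7th entry): -128.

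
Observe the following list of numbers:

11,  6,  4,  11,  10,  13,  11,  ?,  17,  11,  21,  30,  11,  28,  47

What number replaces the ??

Split by position mod 3 into 3 tracks.
Subsequence A: 11, 11, 11, 11, 11. Constant 11.
Subsequence B: 6, 10, ?, 21, 28. The triangular numbers T_3, T_4, ….
Subsequence C: 4, 13, 17, 30, 47. Fibonacci-style (each term is the sum of the two before it).
Filling subsequence B at index 3 by its rule yields 15.

15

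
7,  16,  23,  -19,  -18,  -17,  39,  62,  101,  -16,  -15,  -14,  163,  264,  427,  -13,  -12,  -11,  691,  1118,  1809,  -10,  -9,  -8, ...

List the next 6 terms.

Reading positions in blocks of 6 reveals the pattern AAABBB — 2 tracks woven together.
Track A = 7, 16, 23, 39, 62, 101, 163, 264, 427, 691, 1118, 1809: Fibonacci-style (each term is the sum of the two before it).
Track B = -19, -18, -17, -16, -15, -14, -13, -12, -11, -10, -9, -8: arithmetic, step +1.
Position 25 → track A, term 13 = 2927.
Position 26 → track A, term 14 = 4736.
Term 27 comes from track A (its 15th entry): 7663.
Position 28 falls in track B as its term 13, giving -7.
Position 29 falls in track B as its term 14, giving -6.
Term 30 comes from track B (its 15th entry): -5.

2927, 4736, 7663, -7, -6, -5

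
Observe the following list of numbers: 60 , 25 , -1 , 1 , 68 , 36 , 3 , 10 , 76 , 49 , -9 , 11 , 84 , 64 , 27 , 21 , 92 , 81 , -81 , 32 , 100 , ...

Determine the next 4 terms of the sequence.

100, 243, 53, 108

The terms cycle through 4 interleaved subsequences.
Stream A: 60, 68, 76, 84, 92, 100. Linear: a_n = 52 + 8·n.
Stream B: 25, 36, 49, 64, 81. The squares 5², 6², 7², ….
Stream C: -1, 3, -9, 27, -81. Multiplying by -3 each time.
Stream D: 1, 10, 11, 21, 32. Each term equals the sum of the previous two.
Position 22 → stream B, term 6 = 100.
Term 23 comes from stream C (its 6th entry): 243.
The 24th slot belongs to stream D; its 6th term is 53.
Term 25 comes from stream A (its 7th entry): 108.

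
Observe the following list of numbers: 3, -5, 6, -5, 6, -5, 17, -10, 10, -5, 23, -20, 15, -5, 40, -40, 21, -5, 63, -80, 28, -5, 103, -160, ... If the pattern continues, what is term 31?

Taking every 4th term gives 4 separate tracks.
Track A is 3, 6, 10, 15, 21, 28, which is triangular numbers starting at T_2.
Track B is -5, -5, -5, -5, -5, -5, which is constant -5.
Track C is 6, 17, 23, 40, 63, 103, which is a Fibonacci-like recurrence a_n = a_{n-1} + a_{n-2}.
Track D is -5, -10, -20, -40, -80, -160, which is geometric, ×2 each step.
Term 31 comes from track C (its 8th entry): 269.

269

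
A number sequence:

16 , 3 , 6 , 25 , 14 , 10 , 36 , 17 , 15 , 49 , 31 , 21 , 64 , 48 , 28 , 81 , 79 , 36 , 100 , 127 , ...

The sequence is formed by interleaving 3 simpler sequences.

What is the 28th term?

The terms cycle through 3 interleaved subsequences.
Track A = 16, 25, 36, 49, 64, 81, 100: perfect squares starting at 4².
Track B = 3, 14, 17, 31, 48, 79, 127: a Fibonacci-like recurrence a_n = a_{n-1} + a_{n-2}.
Track C = 6, 10, 15, 21, 28, 36: the triangular numbers T_3, T_4, ….
Term 28 comes from track A (its 10th entry): 169.

169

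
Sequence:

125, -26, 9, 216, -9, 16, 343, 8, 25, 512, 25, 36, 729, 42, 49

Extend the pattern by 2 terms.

Split by position mod 3 into 3 tracks.
Track A: 125, 216, 343, 512, 729 — consecutive cubes n³ from n = 5.
Track B: -26, -9, 8, 25, 42 — arithmetic with common difference +17.
Track C: 9, 16, 25, 36, 49 — the squares 3², 4², 5², ….
Term 16 comes from track A (its 6th entry): 1000.
Term 17 comes from track B (its 6th entry): 59.

1000, 59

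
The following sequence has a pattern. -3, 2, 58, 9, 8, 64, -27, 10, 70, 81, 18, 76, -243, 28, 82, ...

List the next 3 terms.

Split by position mod 3: positions 1, 4, 7, … form one track, and each other residue class forms its own.
Track A: -3, 9, -27, 81, -243 — multiplying by -3 each time.
Track B: 2, 8, 10, 18, 28 — Fibonacci-style (each term is the sum of the two before it).
Track C: 58, 64, 70, 76, 82 — arithmetic, step +6.
Term 16 comes from track A (its 6th entry): 729.
Position 17 falls in track B as its term 6, giving 46.
Term 18 comes from track C (its 6th entry): 88.

729, 46, 88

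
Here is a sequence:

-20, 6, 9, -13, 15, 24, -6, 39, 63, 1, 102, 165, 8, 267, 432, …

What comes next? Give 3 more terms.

15, 699, 1131

The slot pattern repeats as ABB (period 3), so there are 2 interleaved tracks.
Stream A = -20, -13, -6, 1, 8: adding 7 each time.
Stream B = 6, 9, 15, 24, 39, 63, 102, 165, 267, 432: each term equals the sum of the previous two.
Position 16 falls in stream A as its term 6, giving 15.
The 17th slot belongs to stream B; its 11th term is 699.
The 18th slot belongs to stream B; its 12th term is 1131.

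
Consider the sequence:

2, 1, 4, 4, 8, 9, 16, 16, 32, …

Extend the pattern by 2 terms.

Taking every 2nd term gives 2 separate tracks.
Stream A: 2, 4, 8, 16, 32 — powers 2^1, 2^2, 2^3, ….
Stream B: 1, 4, 9, 16 — consecutive squares n² from n = 1.
Term 10 comes from stream B (its 5th entry): 25.
Position 11 falls in stream A as its term 6, giving 64.

25, 64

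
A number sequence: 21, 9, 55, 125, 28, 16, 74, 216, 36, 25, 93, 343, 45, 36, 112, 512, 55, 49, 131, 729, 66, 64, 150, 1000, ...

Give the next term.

78

Read the sequence 4 terms at a time; column i is its own pattern.
Track A = 21, 28, 36, 45, 55, 66: triangular numbers n(n+1)/2 for n = 6, 7, ….
Track B = 9, 16, 25, 36, 49, 64: perfect squares starting at 3².
Track C = 55, 74, 93, 112, 131, 150: arithmetic, step +19.
Track D = 125, 216, 343, 512, 729, 1000: consecutive cubes n³ from n = 5.
Term 25 comes from track A (its 7th entry): 78.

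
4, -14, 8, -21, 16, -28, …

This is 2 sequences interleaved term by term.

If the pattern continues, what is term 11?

128

Positions 1, 3, 5, … form one subsequence and positions 2, 4, 6, … form another.
Stream A: 4, 8, 16 (powers 2^2, 2^3, 2^4, …).
Stream B: -14, -21, -28 (subtracting 7 each time).
The 11th slot belongs to stream A; its 6th term is 128.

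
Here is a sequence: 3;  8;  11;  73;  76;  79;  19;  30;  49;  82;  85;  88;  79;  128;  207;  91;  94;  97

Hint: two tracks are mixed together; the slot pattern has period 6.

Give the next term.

335

Reading positions in blocks of 6 reveals the pattern AAABBB — 2 tracks woven together.
Track A: 3, 8, 11, 19, 30, 49, 79, 128, 207. A Fibonacci-like recurrence a_n = a_{n-1} + a_{n-2}.
Track B: 73, 76, 79, 82, 85, 88, 91, 94, 97. Arithmetic, step +3.
Term 19 comes from track A (its 10th entry): 335.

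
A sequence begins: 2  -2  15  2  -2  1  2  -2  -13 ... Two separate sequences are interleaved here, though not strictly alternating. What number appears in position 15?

-41

Positions follow the repeating pattern AAB; grouping by letter gives 2 tracks.
Stream A: 2, -2, 2, -2, 2, -2. The oscillation 2·(−1)^(n+1).
Stream B: 15, 1, -13. Arithmetic, step −14.
Position 15 → stream B, term 5 = -41.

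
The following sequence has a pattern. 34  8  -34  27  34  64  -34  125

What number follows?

34

Odd-indexed and even-indexed terms follow separate rules.
Track A: 34, -34, 34, -34. Oscillating between 34 and -34.
Track B: 8, 27, 64, 125. The cubes 2³, 3³, 4³, ….
Position 9 → track A, term 5 = 34.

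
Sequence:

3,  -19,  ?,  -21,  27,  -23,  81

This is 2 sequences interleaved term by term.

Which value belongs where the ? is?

9

Positions 1, 3, 5, … form one subsequence and positions 2, 4, 6, … form another.
Track A: 3, ?, 27, 81 — successive powers of 3.
Track B: -19, -21, -23 — subtracting 2 each time.
Filling track A at index 2 by its rule yields 9.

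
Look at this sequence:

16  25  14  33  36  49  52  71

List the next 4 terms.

Positions follow the repeating pattern AABB; grouping by letter gives 2 tracks.
Subsequence A = 16, 25, 36, 49: consecutive squares n² from n = 4.
Subsequence B = 14, 33, 52, 71: arithmetic with common difference +19.
Term 9 comes from subsequence A (its 5th entry): 64.
Position 10 falls in subsequence A as its term 6, giving 81.
Position 11 falls in subsequence B as its term 5, giving 90.
Position 12 falls in subsequence B as its term 6, giving 109.

64, 81, 90, 109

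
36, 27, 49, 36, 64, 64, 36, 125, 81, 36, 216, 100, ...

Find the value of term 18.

Split by position mod 3 into 3 tracks.
Subsequence A = 36, 36, 36, 36: always 36.
Subsequence B = 27, 64, 125, 216: perfect cubes starting at 3³.
Subsequence C = 49, 64, 81, 100: consecutive squares n² from n = 7.
Position 18 falls in subsequence C as its term 6, giving 144.

144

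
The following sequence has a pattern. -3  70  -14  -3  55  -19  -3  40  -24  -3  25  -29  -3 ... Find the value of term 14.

10

Split by position mod 3 into 3 tracks.
Track A is -3, -3, -3, -3, -3, which is the constant sequence -3.
Track B is 70, 55, 40, 25, which is arithmetic, step −15.
Track C is -14, -19, -24, -29, which is arithmetic with common difference −5.
Position 14 falls in track B as its term 5, giving 10.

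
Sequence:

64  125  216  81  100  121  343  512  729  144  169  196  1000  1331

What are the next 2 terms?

1728, 225

Positions follow the repeating pattern AAABBB; grouping by letter gives 2 tracks.
Subsequence A: 64, 125, 216, 343, 512, 729, 1000, 1331 (consecutive cubes n³ from n = 4).
Subsequence B: 81, 100, 121, 144, 169, 196 (consecutive squares n² from n = 9).
Position 15 falls in subsequence A as its term 9, giving 1728.
Position 16 falls in subsequence B as its term 7, giving 225.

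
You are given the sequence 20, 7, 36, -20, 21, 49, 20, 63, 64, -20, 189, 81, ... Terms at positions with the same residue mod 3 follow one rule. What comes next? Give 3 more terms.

20, 567, 100

Split by position mod 3: positions 1, 4, 7, … form one track, and each other residue class forms its own.
Stream A: 20, -20, 20, -20. The oscillation 20·(−1)^(n+1).
Stream B: 7, 21, 63, 189. A geometric progression (common ratio 3).
Stream C: 36, 49, 64, 81. Consecutive squares n² from n = 6.
Term 13 comes from stream A (its 5th entry): 20.
Term 14 comes from stream B (its 5th entry): 567.
Term 15 comes from stream C (its 5th entry): 100.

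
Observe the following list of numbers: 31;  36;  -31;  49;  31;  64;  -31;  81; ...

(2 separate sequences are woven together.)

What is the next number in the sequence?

Positions 1, 3, 5, … form one subsequence and positions 2, 4, 6, … form another.
Subsequence A: 31, -31, 31, -31 — alternating ±31.
Subsequence B: 36, 49, 64, 81 — perfect squares starting at 6².
Position 9 falls in subsequence A as its term 5, giving 31.

31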